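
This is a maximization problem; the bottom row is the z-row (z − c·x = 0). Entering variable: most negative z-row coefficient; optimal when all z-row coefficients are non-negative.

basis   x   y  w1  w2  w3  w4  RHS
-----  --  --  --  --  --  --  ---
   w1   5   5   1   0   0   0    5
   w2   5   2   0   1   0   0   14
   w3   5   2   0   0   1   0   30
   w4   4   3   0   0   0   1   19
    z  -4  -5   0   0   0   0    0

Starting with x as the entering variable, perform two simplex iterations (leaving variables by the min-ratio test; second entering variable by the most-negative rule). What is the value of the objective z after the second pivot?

Ratio test on column x — row 1: 5/5 = 1; row 2: 14/5 = 14/5; row 3: 30/5 = 6; row 4: 19/4 = 19/4. Minimum is 1 at row 1 (w1 leaves); pivot element 5.
Pivot on row 1; the z-row RHS becomes 0 − (-4)·1 = 4.
Next entering variable (most negative z-row entry -1): y.
Ratio test on column y — row 1: 1/1 = 1; row 2: entry -3 ≤ 0; row 3: entry -3 ≤ 0; row 4: entry -1 ≤ 0. Minimum is 1 at row 1 (x leaves); pivot element 1.
After the second pivot the z-row RHS is 4 − (-1)·1 = 5.

5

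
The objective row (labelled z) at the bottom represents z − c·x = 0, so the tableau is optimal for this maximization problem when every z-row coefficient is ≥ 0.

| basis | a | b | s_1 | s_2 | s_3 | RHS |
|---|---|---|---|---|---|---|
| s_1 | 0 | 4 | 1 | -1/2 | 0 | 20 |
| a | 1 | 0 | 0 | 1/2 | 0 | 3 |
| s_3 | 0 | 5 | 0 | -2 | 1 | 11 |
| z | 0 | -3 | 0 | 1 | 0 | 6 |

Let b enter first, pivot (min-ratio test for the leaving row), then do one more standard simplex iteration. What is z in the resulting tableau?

69/5

Ratio test on column b — row 1: 20/4 = 5; row 2: entry 0 ≤ 0; row 3: 11/5 = 11/5. Minimum is 11/5 at row 3 (s_3 leaves); pivot element 5.
Pivot on row 3; the z-row RHS becomes 6 − (-3)·(11/5) = 63/5.
Next entering variable (most negative z-row entry -1/5): s_2.
Ratio test on column s_2 — row 1: (56/5)/(11/10) = 112/11; row 2: 3/(1/2) = 6; row 3: entry -2/5 ≤ 0. Minimum is 6 at row 2 (a leaves); pivot element 1/2.
After the second pivot the z-row RHS is 63/5 − (-1/5)·6 = 69/5.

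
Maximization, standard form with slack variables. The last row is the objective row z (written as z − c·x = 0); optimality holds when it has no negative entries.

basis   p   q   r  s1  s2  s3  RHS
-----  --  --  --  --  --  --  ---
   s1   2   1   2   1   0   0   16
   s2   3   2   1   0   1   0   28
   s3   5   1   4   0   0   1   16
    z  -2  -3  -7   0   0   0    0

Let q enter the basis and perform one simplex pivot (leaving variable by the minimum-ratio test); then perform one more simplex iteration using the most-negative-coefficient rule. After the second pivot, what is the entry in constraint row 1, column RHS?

8/7

Ratio test on column q — row 1: 16/1 = 16; row 2: 28/2 = 14; row 3: 16/1 = 16. Minimum is 14 at row 2 (s2 leaves); pivot element 2.
Divide row 2 by 2; eliminate column q from the other rows.
Second iteration: most negative z-row entry is -11/2 in column r, so r enters.
Ratio test on column r — row 1: 2/(3/2) = 4/3; row 2: 14/(1/2) = 28; row 3: 2/(7/2) = 4/7. Minimum is 4/7 at row 3 (s3 leaves); pivot element 7/2.
Divide row 3 by 7/2; eliminate column r from the other rows.
After both pivots, the entry at constraint row 1, column RHS is 8/7.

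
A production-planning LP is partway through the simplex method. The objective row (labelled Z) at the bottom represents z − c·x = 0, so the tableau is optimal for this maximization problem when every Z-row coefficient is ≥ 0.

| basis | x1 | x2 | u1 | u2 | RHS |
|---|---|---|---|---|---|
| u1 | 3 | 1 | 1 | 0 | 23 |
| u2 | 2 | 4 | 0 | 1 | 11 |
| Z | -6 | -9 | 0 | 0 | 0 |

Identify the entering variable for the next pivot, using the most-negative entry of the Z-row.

x2

Negative Z-row entries: x1: -6, x2: -9.
The most negative is -9 in column x2, so x2 enters.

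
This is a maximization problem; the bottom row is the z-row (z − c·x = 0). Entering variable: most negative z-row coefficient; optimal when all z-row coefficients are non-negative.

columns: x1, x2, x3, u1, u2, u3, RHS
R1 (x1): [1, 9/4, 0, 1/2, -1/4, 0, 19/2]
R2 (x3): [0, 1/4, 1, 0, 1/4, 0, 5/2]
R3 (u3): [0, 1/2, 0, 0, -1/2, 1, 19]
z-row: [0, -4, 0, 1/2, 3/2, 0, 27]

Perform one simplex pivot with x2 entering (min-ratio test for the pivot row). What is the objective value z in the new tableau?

395/9

Ratio test on column x2 — row 1: (19/2)/(9/4) = 38/9; row 2: (5/2)/(1/4) = 10; row 3: 19/(1/2) = 38. Minimum is 38/9 at row 1 (x1 leaves); pivot element 9/4.
Pivot on row 1; the z-row RHS becomes 27 − (-4)·(38/9) = 395/9.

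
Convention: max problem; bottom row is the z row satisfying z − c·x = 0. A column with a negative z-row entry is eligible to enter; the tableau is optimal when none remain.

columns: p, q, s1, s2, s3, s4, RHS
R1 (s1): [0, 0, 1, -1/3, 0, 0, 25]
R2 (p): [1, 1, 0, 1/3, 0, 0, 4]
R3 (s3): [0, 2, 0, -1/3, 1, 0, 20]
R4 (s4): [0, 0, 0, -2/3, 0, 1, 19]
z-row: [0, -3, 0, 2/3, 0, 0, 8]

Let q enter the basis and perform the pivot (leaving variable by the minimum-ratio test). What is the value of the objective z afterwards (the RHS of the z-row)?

20

Ratio test on column q — row 1: entry 0 ≤ 0; row 2: 4/1 = 4; row 3: 20/2 = 10; row 4: entry 0 ≤ 0. Minimum is 4 at row 2 (p leaves); pivot element 1.
Pivot on row 2; the z-row RHS becomes 8 − (-3)·4 = 20.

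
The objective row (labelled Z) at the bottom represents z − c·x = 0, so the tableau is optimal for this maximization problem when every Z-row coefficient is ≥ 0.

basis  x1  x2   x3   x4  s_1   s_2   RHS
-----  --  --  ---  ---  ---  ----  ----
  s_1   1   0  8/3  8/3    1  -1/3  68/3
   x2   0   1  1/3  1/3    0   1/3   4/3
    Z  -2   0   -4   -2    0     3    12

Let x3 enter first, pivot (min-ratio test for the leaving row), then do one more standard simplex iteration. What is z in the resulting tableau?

Ratio test on column x3 — row 1: (68/3)/(8/3) = 17/2; row 2: (4/3)/(1/3) = 4. Minimum is 4 at row 2 (x2 leaves); pivot element 1/3.
Pivot on row 2; the Z-row RHS becomes 12 − (-4)·4 = 28.
Next entering variable (most negative Z-row entry -2): x1.
Ratio test on column x1 — row 1: 12/1 = 12; row 2: entry 0 ≤ 0. Minimum is 12 at row 1 (s_1 leaves); pivot element 1.
After the second pivot the Z-row RHS is 28 − (-2)·12 = 52.

52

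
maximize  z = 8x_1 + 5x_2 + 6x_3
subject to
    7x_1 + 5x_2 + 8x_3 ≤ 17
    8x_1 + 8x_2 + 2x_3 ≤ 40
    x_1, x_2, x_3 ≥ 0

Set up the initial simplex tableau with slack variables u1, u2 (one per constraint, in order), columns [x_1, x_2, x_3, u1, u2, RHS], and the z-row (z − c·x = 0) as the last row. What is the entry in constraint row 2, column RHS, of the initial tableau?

The RHS of constraint 2 is b_2 = 40.

40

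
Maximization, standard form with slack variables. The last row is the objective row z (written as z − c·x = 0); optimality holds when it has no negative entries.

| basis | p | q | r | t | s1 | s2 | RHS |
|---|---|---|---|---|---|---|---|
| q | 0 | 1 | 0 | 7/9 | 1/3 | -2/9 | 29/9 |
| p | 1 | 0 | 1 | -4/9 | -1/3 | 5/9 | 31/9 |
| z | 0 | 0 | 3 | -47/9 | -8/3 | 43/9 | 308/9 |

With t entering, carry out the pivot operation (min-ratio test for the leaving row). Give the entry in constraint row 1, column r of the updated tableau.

0

Ratio test on column t — row 1: (29/9)/(7/9) = 29/7; row 2: entry -4/9 ≤ 0. Minimum is 29/7 at row 1 (q leaves); pivot element 7/9.
Divide row 1 by 7/9; eliminate column t from the other rows.
In the new row 1, the r entry is the old entry divided by the pivot: 0/(7/9) = 0.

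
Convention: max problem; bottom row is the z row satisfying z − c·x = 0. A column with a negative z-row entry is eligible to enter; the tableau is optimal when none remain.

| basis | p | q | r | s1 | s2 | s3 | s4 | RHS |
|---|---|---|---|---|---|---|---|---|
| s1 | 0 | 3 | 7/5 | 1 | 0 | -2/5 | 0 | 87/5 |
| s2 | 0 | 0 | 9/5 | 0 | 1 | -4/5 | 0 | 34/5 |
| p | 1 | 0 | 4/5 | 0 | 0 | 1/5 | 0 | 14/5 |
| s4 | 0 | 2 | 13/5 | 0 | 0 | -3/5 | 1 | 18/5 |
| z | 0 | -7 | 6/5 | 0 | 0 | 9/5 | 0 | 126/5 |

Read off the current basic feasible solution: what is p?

p is basic (row 3); its value is the RHS of that row, 14/5.

14/5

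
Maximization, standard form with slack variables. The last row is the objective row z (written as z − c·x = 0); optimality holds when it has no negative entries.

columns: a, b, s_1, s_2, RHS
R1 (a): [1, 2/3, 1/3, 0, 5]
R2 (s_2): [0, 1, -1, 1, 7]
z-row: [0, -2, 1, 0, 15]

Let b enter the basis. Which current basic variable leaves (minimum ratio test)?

s_2

Column b entries and ratios — a: 5/(2/3) = 15/2; s_2: 7/1 = 7.
Smallest ratio is 7 in the row of s_2, so s_2 leaves.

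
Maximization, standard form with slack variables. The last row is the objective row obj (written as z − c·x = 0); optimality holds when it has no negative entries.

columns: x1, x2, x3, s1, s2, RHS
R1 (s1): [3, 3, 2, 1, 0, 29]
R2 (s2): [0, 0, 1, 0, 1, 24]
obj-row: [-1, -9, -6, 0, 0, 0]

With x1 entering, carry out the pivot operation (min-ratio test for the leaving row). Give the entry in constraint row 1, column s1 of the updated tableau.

Ratio test on column x1 — row 1: 29/3 = 29/3; row 2: entry 0 ≤ 0. Minimum is 29/3 at row 1 (s1 leaves); pivot element 3.
Divide row 1 by 3; eliminate column x1 from the other rows.
In the new row 1, the s1 entry is the old entry divided by the pivot: 1/3 = 1/3.

1/3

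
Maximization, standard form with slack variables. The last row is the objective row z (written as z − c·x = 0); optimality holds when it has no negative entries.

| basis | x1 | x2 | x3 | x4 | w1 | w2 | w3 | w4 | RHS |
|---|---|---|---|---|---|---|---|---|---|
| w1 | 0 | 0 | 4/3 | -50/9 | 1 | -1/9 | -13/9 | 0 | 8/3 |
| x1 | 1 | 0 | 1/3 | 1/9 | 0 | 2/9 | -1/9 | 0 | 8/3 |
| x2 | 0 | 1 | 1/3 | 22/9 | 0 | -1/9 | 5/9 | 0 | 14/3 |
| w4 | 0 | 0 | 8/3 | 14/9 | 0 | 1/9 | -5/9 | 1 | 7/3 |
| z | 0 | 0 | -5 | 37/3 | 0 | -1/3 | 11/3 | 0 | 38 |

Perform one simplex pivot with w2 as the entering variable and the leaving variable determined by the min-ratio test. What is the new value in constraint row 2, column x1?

9/2

Ratio test on column w2 — row 1: entry -1/9 ≤ 0; row 2: (8/3)/(2/9) = 12; row 3: entry -1/9 ≤ 0; row 4: (7/3)/(1/9) = 21. Minimum is 12 at row 2 (x1 leaves); pivot element 2/9.
Divide row 2 by 2/9; eliminate column w2 from the other rows.
In the new row 2, the x1 entry is the old entry divided by the pivot: 1/(2/9) = 9/2.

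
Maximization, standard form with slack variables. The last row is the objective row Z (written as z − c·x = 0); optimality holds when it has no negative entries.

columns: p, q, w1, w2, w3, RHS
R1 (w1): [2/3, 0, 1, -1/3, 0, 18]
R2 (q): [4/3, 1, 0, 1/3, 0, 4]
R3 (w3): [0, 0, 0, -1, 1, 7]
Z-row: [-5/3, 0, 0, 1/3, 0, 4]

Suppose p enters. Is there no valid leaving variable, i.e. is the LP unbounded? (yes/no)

no

Column p has positive entries in row(s) 1, 2, so the ratio test bounds it — not unbounded.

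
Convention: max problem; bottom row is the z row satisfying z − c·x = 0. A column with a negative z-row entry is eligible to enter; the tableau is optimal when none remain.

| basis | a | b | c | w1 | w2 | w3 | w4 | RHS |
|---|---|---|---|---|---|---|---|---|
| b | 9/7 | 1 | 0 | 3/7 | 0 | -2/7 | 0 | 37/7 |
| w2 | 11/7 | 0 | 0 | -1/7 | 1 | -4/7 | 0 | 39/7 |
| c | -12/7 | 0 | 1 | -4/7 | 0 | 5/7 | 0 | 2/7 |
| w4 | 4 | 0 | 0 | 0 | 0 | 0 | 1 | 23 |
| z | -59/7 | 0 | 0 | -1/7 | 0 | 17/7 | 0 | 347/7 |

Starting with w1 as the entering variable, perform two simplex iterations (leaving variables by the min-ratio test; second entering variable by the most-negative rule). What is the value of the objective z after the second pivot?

242/3

Ratio test on column w1 — row 1: (37/7)/(3/7) = 37/3; row 2: entry -1/7 ≤ 0; row 3: entry -4/7 ≤ 0; row 4: entry 0 ≤ 0. Minimum is 37/3 at row 1 (b leaves); pivot element 3/7.
Pivot on row 1; the z-row RHS becomes 347/7 − (-1/7)·(37/3) = 154/3.
Next entering variable (most negative z-row entry -8): a.
Ratio test on column a — row 1: (37/3)/3 = 37/9; row 2: (22/3)/2 = 11/3; row 3: entry 0 ≤ 0; row 4: 23/4 = 23/4. Minimum is 11/3 at row 2 (w2 leaves); pivot element 2.
After the second pivot the z-row RHS is 154/3 − (-8)·(11/3) = 242/3.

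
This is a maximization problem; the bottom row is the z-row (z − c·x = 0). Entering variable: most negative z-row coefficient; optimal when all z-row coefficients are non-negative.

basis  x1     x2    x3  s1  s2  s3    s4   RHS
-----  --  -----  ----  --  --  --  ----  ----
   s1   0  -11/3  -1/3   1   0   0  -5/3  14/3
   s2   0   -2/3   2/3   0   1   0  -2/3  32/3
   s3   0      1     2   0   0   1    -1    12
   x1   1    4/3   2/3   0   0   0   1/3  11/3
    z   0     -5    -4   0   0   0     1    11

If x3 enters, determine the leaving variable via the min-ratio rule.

x1

Column x3 entries and ratios — s1: -1/3 ≤ 0, skip; s2: (32/3)/(2/3) = 16; s3: 12/2 = 6; x1: (11/3)/(2/3) = 11/2.
Smallest ratio is 11/2 in the row of x1, so x1 leaves.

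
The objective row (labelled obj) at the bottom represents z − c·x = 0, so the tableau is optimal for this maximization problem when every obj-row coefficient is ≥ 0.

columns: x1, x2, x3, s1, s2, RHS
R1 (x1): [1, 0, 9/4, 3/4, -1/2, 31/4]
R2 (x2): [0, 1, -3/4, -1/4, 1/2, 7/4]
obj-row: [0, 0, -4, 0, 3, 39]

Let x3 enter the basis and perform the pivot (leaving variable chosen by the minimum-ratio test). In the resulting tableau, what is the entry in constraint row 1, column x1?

Ratio test on column x3 — row 1: (31/4)/(9/4) = 31/9; row 2: entry -3/4 ≤ 0. Minimum is 31/9 at row 1 (x1 leaves); pivot element 9/4.
Divide row 1 by 9/4; eliminate column x3 from the other rows.
In the new row 1, the x1 entry is the old entry divided by the pivot: 1/(9/4) = 4/9.

4/9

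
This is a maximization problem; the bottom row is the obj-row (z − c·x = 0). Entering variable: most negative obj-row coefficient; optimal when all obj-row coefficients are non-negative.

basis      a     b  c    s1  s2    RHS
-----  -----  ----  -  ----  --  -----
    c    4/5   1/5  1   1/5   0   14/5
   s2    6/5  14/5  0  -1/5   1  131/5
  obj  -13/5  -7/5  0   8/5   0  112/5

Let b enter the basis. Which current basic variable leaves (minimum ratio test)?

s2

Column b entries and ratios — c: (14/5)/(1/5) = 14; s2: (131/5)/(14/5) = 131/14.
Smallest ratio is 131/14 in the row of s2, so s2 leaves.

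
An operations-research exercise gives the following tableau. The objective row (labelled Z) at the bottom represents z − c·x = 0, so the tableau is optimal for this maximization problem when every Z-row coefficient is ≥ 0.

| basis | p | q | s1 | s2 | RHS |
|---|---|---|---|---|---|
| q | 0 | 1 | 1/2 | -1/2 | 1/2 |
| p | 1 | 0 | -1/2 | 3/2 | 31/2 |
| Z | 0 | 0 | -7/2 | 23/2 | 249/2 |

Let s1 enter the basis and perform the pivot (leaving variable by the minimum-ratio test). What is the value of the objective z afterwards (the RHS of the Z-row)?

Ratio test on column s1 — row 1: (1/2)/(1/2) = 1; row 2: entry -1/2 ≤ 0. Minimum is 1 at row 1 (q leaves); pivot element 1/2.
Pivot on row 1; the Z-row RHS becomes 249/2 − (-7/2)·1 = 128.

128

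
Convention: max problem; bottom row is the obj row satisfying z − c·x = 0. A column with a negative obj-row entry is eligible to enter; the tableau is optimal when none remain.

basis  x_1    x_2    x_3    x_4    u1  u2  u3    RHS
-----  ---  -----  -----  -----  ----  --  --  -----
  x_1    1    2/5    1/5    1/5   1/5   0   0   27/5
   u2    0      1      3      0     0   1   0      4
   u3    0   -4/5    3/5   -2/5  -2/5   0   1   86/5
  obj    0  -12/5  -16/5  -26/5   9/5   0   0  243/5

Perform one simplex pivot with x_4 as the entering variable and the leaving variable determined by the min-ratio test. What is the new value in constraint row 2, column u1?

0

Ratio test on column x_4 — row 1: (27/5)/(1/5) = 27; row 2: entry 0 ≤ 0; row 3: entry -2/5 ≤ 0. Minimum is 27 at row 1 (x_1 leaves); pivot element 1/5.
Divide row 1 by 1/5; eliminate column x_4 from the other rows.
Row 2 update in column u1: 0 − 0·1 = 0.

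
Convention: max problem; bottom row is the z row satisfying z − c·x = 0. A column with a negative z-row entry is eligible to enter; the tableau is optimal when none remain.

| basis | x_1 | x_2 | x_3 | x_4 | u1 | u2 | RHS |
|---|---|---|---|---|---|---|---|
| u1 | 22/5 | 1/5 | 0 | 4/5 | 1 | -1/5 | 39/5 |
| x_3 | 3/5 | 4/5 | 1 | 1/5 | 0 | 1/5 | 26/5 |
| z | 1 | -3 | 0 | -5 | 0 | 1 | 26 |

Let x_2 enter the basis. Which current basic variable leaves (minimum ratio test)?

x_3

Column x_2 entries and ratios — u1: (39/5)/(1/5) = 39; x_3: (26/5)/(4/5) = 13/2.
Smallest ratio is 13/2 in the row of x_3, so x_3 leaves.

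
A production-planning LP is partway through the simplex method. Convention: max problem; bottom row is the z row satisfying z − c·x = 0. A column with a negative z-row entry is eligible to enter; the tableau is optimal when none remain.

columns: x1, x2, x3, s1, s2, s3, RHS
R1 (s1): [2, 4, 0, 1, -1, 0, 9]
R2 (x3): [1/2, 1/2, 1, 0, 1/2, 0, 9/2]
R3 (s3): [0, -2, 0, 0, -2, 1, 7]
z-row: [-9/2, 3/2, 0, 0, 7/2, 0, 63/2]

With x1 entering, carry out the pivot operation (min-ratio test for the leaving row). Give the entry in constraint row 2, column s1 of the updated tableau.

Ratio test on column x1 — row 1: 9/2 = 9/2; row 2: (9/2)/(1/2) = 9; row 3: entry 0 ≤ 0. Minimum is 9/2 at row 1 (s1 leaves); pivot element 2.
Divide row 1 by 2; eliminate column x1 from the other rows.
Row 2 update in column s1: 0 − (1/2)·(1/2) = -1/4.

-1/4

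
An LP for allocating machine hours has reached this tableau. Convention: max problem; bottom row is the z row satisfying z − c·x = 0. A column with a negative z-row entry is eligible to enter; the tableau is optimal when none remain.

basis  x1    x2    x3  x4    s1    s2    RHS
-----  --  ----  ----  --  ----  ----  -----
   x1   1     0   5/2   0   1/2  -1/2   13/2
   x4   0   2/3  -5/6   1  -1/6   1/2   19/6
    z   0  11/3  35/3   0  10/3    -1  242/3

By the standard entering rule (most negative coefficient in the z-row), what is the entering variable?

s2

Negative z-row entries: s2: -1.
The most negative is -1 in column s2, so s2 enters.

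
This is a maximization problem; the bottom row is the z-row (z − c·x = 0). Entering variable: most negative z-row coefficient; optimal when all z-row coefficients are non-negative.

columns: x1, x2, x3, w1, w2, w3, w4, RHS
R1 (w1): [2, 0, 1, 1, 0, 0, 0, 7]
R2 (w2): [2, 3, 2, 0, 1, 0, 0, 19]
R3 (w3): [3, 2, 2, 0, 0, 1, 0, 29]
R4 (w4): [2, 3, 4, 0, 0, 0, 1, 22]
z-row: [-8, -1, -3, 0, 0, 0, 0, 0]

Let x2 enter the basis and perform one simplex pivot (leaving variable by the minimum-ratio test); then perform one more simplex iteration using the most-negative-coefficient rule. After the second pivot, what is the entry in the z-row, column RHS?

32

Ratio test on column x2 — row 1: entry 0 ≤ 0; row 2: 19/3 = 19/3; row 3: 29/2 = 29/2; row 4: 22/3 = 22/3. Minimum is 19/3 at row 2 (w2 leaves); pivot element 3.
Divide row 2 by 3; eliminate column x2 from the other rows.
Second iteration: most negative z-row entry is -22/3 in column x1, so x1 enters.
Ratio test on column x1 — row 1: 7/2 = 7/2; row 2: (19/3)/(2/3) = 19/2; row 3: (49/3)/(5/3) = 49/5; row 4: entry 0 ≤ 0. Minimum is 7/2 at row 1 (w1 leaves); pivot element 2.
Divide row 1 by 2; eliminate column x1 from the other rows.
After both pivots, the entry at the z-row, column RHS is 32.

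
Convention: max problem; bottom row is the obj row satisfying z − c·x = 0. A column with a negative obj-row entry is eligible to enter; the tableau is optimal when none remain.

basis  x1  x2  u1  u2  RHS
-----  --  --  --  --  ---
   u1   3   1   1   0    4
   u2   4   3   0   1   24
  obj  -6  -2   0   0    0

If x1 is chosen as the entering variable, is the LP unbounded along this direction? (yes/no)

Column x1 has positive entries in row(s) 1, 2, so the ratio test bounds it — not unbounded.

no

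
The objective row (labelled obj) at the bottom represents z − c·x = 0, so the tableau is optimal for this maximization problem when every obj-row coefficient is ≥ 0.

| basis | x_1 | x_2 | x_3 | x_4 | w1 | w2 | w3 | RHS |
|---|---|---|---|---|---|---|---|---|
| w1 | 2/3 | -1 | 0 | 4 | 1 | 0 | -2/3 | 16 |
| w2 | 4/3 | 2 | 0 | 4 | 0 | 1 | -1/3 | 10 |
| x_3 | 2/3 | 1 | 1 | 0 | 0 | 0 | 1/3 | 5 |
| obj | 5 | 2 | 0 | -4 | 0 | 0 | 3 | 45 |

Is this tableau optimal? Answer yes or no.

no

The obj-row has a negative entry -4 in column x_4, so it is not optimal.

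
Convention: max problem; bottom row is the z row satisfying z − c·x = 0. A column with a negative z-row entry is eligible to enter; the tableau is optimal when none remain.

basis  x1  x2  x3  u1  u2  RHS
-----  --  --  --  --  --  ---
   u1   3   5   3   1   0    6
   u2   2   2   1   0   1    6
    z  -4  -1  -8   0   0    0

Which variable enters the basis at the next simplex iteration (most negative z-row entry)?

Negative z-row entries: x1: -4, x2: -1, x3: -8.
The most negative is -8 in column x3, so x3 enters.

x3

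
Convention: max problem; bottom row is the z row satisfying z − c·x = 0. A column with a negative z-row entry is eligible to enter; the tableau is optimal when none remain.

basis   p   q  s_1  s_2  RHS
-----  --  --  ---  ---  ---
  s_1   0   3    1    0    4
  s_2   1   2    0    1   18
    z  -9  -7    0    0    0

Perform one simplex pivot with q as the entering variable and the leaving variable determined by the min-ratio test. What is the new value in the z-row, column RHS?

Ratio test on column q — row 1: 4/3 = 4/3; row 2: 18/2 = 9. Minimum is 4/3 at row 1 (s_1 leaves); pivot element 3.
Divide row 1 by 3; eliminate column q from the other rows.
z-row update in column RHS: 0 − (-7)·(4/3) = 28/3.

28/3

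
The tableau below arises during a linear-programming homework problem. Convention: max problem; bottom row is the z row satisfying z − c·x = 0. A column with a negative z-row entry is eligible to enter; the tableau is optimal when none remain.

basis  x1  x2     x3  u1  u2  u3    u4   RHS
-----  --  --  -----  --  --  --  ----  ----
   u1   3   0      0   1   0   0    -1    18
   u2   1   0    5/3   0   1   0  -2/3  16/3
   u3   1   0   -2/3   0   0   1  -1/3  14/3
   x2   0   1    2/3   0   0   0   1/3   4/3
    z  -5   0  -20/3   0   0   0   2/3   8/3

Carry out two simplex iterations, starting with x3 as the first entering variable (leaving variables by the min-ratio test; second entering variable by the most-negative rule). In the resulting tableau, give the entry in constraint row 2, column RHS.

Ratio test on column x3 — row 1: entry 0 ≤ 0; row 2: (16/3)/(5/3) = 16/5; row 3: entry -2/3 ≤ 0; row 4: (4/3)/(2/3) = 2. Minimum is 2 at row 4 (x2 leaves); pivot element 2/3.
Divide row 4 by 2/3; eliminate column x3 from the other rows.
Second iteration: most negative z-row entry is -5 in column x1, so x1 enters.
Ratio test on column x1 — row 1: 18/3 = 6; row 2: 2/1 = 2; row 3: 6/1 = 6; row 4: entry 0 ≤ 0. Minimum is 2 at row 2 (u2 leaves); pivot element 1.
Divide row 2 by 1; eliminate column x1 from the other rows.
After both pivots, the entry at constraint row 2, column RHS is 2.

2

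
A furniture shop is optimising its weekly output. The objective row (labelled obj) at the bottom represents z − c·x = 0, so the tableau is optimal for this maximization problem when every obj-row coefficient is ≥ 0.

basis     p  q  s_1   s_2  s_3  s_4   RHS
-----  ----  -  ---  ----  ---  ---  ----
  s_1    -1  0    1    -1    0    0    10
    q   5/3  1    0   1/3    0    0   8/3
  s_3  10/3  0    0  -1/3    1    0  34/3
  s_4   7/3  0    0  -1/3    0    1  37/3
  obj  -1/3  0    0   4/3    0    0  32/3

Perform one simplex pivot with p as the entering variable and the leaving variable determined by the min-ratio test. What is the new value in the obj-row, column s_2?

Ratio test on column p — row 1: entry -1 ≤ 0; row 2: (8/3)/(5/3) = 8/5; row 3: (34/3)/(10/3) = 17/5; row 4: (37/3)/(7/3) = 37/7. Minimum is 8/5 at row 2 (q leaves); pivot element 5/3.
Divide row 2 by 5/3; eliminate column p from the other rows.
obj-row update in column s_2: 4/3 − (-1/3)·(1/5) = 7/5.

7/5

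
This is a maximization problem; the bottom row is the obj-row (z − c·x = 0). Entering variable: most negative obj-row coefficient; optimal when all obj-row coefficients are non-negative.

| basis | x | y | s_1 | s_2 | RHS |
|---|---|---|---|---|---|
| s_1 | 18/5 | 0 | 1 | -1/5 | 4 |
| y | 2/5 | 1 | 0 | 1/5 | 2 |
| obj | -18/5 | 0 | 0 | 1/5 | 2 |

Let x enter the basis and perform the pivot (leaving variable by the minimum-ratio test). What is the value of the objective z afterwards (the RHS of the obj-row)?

Ratio test on column x — row 1: 4/(18/5) = 10/9; row 2: 2/(2/5) = 5. Minimum is 10/9 at row 1 (s_1 leaves); pivot element 18/5.
Pivot on row 1; the obj-row RHS becomes 2 − (-18/5)·(10/9) = 6.

6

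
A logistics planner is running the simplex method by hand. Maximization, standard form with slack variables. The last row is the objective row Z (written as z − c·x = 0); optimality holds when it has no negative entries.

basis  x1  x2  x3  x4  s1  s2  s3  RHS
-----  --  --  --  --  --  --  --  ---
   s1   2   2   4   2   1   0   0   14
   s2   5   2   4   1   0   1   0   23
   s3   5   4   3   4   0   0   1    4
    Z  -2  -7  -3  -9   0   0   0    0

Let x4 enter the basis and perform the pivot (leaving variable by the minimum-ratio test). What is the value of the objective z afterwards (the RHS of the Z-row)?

9

Ratio test on column x4 — row 1: 14/2 = 7; row 2: 23/1 = 23; row 3: 4/4 = 1. Minimum is 1 at row 3 (s3 leaves); pivot element 4.
Pivot on row 3; the Z-row RHS becomes 0 − (-9)·1 = 9.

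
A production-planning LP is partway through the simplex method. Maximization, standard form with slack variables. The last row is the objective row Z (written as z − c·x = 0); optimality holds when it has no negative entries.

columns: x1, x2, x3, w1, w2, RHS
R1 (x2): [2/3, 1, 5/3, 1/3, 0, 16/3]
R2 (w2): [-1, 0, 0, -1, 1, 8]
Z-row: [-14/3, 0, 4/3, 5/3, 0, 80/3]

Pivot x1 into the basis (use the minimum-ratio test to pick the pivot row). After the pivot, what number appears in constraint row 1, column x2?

3/2

Ratio test on column x1 — row 1: (16/3)/(2/3) = 8; row 2: entry -1 ≤ 0. Minimum is 8 at row 1 (x2 leaves); pivot element 2/3.
Divide row 1 by 2/3; eliminate column x1 from the other rows.
In the new row 1, the x2 entry is the old entry divided by the pivot: 1/(2/3) = 3/2.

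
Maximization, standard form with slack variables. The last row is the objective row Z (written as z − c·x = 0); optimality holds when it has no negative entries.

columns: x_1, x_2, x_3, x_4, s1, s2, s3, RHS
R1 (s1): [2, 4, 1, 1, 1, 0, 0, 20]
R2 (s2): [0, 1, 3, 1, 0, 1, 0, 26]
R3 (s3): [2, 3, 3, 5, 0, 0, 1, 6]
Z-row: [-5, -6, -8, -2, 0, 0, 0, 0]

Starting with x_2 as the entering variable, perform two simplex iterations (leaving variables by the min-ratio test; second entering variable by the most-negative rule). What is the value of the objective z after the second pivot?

16

Ratio test on column x_2 — row 1: 20/4 = 5; row 2: 26/1 = 26; row 3: 6/3 = 2. Minimum is 2 at row 3 (s3 leaves); pivot element 3.
Pivot on row 3; the Z-row RHS becomes 0 − (-6)·2 = 12.
Next entering variable (most negative Z-row entry -2): x_3.
Ratio test on column x_3 — row 1: entry -3 ≤ 0; row 2: 24/2 = 12; row 3: 2/1 = 2. Minimum is 2 at row 3 (x_2 leaves); pivot element 1.
After the second pivot the Z-row RHS is 12 − (-2)·2 = 16.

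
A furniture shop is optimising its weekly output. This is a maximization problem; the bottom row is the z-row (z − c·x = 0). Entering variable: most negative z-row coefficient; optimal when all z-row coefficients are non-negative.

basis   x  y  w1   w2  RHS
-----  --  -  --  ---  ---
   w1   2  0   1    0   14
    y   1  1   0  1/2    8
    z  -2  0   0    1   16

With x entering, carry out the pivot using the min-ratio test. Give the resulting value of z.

Ratio test on column x — row 1: 14/2 = 7; row 2: 8/1 = 8. Minimum is 7 at row 1 (w1 leaves); pivot element 2.
Pivot on row 1; the z-row RHS becomes 16 − (-2)·7 = 30.

30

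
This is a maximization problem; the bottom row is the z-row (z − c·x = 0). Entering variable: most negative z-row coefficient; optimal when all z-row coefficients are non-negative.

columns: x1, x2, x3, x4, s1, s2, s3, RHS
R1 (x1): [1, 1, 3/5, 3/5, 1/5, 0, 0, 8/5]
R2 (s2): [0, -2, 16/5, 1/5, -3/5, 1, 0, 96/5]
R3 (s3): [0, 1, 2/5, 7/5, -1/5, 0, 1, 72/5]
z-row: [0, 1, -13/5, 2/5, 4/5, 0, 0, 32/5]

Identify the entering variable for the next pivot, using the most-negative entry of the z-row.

x3

Negative z-row entries: x3: -13/5.
The most negative is -13/5 in column x3, so x3 enters.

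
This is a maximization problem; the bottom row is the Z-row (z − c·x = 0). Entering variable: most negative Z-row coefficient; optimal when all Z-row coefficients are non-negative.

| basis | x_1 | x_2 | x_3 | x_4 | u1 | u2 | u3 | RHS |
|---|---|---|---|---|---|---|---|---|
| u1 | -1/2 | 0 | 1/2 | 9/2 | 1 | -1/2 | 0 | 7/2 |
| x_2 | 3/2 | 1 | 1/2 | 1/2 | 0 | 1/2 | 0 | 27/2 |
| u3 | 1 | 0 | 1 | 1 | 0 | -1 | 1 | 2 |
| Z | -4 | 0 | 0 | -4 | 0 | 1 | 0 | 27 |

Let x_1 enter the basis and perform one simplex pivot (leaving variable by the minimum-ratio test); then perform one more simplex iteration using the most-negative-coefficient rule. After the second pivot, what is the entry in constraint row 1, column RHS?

Ratio test on column x_1 — row 1: entry -1/2 ≤ 0; row 2: (27/2)/(3/2) = 9; row 3: 2/1 = 2. Minimum is 2 at row 3 (u3 leaves); pivot element 1.
Divide row 3 by 1; eliminate column x_1 from the other rows.
Second iteration: most negative Z-row entry is -3 in column u2, so u2 enters.
Ratio test on column u2 — row 1: entry -1 ≤ 0; row 2: (21/2)/2 = 21/4; row 3: entry -1 ≤ 0. Minimum is 21/4 at row 2 (x_2 leaves); pivot element 2.
Divide row 2 by 2; eliminate column u2 from the other rows.
After both pivots, the entry at constraint row 1, column RHS is 39/4.

39/4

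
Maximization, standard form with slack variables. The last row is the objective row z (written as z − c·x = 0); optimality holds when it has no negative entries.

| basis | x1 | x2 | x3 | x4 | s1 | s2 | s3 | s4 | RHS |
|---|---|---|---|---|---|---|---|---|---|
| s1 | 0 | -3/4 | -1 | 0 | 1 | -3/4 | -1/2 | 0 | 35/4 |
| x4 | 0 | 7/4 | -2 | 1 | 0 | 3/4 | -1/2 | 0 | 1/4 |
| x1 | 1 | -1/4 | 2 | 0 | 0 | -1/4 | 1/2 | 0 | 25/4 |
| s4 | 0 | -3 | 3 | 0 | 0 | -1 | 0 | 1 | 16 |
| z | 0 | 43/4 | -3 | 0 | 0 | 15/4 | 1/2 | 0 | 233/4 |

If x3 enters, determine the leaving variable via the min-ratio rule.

x1

Column x3 entries and ratios — s1: -1 ≤ 0, skip; x4: -2 ≤ 0, skip; x1: (25/4)/2 = 25/8; s4: 16/3 = 16/3.
Smallest ratio is 25/8 in the row of x1, so x1 leaves.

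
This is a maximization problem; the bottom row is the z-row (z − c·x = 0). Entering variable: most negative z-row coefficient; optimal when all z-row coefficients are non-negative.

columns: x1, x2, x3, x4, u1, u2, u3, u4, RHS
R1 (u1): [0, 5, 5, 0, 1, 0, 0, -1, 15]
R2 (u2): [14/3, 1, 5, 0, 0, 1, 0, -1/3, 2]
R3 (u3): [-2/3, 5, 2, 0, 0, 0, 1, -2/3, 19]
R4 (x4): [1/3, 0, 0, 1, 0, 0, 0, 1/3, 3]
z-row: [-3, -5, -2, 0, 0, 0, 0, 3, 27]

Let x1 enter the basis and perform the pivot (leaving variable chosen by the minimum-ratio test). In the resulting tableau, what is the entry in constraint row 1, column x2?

Ratio test on column x1 — row 1: entry 0 ≤ 0; row 2: 2/(14/3) = 3/7; row 3: entry -2/3 ≤ 0; row 4: 3/(1/3) = 9. Minimum is 3/7 at row 2 (u2 leaves); pivot element 14/3.
Divide row 2 by 14/3; eliminate column x1 from the other rows.
Row 1 update in column x2: 5 − 0·(3/14) = 5.

5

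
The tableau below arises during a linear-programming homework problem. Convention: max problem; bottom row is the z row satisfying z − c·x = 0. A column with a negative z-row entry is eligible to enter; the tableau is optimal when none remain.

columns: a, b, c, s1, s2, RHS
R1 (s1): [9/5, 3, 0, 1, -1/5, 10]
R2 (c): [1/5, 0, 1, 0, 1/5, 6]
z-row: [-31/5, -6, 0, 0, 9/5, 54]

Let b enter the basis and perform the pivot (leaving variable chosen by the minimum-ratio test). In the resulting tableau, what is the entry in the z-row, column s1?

2

Ratio test on column b — row 1: 10/3 = 10/3; row 2: entry 0 ≤ 0. Minimum is 10/3 at row 1 (s1 leaves); pivot element 3.
Divide row 1 by 3; eliminate column b from the other rows.
z-row update in column s1: 0 − (-6)·(1/3) = 2.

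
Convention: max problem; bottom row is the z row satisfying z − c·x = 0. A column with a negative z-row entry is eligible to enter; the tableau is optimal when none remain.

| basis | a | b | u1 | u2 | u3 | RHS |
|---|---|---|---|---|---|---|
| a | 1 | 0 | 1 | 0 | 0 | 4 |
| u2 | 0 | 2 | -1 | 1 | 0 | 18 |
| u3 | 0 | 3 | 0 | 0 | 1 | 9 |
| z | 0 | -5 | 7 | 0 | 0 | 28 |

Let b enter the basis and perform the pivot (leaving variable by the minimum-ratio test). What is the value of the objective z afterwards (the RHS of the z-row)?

Ratio test on column b — row 1: entry 0 ≤ 0; row 2: 18/2 = 9; row 3: 9/3 = 3. Minimum is 3 at row 3 (u3 leaves); pivot element 3.
Pivot on row 3; the z-row RHS becomes 28 − (-5)·3 = 43.

43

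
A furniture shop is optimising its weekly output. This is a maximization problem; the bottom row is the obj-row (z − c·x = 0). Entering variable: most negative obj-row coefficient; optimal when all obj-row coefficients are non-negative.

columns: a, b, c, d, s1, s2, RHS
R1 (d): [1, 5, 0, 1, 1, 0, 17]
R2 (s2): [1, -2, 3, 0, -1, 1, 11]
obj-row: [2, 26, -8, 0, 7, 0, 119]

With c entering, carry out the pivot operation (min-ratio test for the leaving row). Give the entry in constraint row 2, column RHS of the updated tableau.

Ratio test on column c — row 1: entry 0 ≤ 0; row 2: 11/3 = 11/3. Minimum is 11/3 at row 2 (s2 leaves); pivot element 3.
Divide row 2 by 3; eliminate column c from the other rows.
In the new row 2, the RHS entry is the old entry divided by the pivot: 11/3 = 11/3.

11/3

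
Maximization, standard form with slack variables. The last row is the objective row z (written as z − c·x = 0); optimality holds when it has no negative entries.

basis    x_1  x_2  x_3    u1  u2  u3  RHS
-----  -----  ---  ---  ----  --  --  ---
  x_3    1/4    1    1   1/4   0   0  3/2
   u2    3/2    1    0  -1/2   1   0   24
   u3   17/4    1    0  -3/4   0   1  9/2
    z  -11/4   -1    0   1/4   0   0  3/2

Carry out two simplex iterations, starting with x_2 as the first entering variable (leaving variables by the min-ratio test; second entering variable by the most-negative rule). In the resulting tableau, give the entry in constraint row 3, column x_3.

Ratio test on column x_2 — row 1: (3/2)/1 = 3/2; row 2: 24/1 = 24; row 3: (9/2)/1 = 9/2. Minimum is 3/2 at row 1 (x_3 leaves); pivot element 1.
Divide row 1 by 1; eliminate column x_2 from the other rows.
Second iteration: most negative z-row entry is -5/2 in column x_1, so x_1 enters.
Ratio test on column x_1 — row 1: (3/2)/(1/4) = 6; row 2: (45/2)/(5/4) = 18; row 3: 3/4 = 3/4. Minimum is 3/4 at row 3 (u3 leaves); pivot element 4.
Divide row 3 by 4; eliminate column x_1 from the other rows.
After both pivots, the entry at constraint row 3, column x_3 is -1/4.

-1/4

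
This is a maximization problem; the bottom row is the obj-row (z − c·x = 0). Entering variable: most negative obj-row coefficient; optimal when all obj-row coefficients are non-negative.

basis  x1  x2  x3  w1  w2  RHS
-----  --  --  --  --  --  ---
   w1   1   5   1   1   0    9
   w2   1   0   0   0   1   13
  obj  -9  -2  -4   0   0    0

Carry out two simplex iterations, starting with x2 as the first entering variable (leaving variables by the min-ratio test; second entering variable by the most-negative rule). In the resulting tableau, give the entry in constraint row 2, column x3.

-1

Ratio test on column x2 — row 1: 9/5 = 9/5; row 2: entry 0 ≤ 0. Minimum is 9/5 at row 1 (w1 leaves); pivot element 5.
Divide row 1 by 5; eliminate column x2 from the other rows.
Second iteration: most negative obj-row entry is -43/5 in column x1, so x1 enters.
Ratio test on column x1 — row 1: (9/5)/(1/5) = 9; row 2: 13/1 = 13. Minimum is 9 at row 1 (x2 leaves); pivot element 1/5.
Divide row 1 by 1/5; eliminate column x1 from the other rows.
After both pivots, the entry at constraint row 2, column x3 is -1.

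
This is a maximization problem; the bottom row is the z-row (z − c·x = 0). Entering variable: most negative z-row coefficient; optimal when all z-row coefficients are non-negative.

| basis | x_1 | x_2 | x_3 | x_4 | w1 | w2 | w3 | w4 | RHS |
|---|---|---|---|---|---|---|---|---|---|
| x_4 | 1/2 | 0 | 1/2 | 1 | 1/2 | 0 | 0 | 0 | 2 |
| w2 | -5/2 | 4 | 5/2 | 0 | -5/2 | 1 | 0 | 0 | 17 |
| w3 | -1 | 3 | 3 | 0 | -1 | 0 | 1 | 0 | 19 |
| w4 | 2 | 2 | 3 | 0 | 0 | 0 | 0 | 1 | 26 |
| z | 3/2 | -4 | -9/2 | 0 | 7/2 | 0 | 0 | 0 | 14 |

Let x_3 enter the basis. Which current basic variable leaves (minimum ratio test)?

Column x_3 entries and ratios — x_4: 2/(1/2) = 4; w2: 17/(5/2) = 34/5; w3: 19/3 = 19/3; w4: 26/3 = 26/3.
Smallest ratio is 4 in the row of x_4, so x_4 leaves.

x_4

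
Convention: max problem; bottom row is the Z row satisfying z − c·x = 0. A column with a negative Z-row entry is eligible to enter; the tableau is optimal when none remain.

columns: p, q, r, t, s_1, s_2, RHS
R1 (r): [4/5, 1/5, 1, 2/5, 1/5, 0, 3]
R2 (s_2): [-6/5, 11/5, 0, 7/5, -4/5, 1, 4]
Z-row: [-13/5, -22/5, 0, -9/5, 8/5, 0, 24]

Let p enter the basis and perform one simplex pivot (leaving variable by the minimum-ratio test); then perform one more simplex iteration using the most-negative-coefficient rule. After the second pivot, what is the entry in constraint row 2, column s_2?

Ratio test on column p — row 1: 3/(4/5) = 15/4; row 2: entry -6/5 ≤ 0. Minimum is 15/4 at row 1 (r leaves); pivot element 4/5.
Divide row 1 by 4/5; eliminate column p from the other rows.
Second iteration: most negative Z-row entry is -15/4 in column q, so q enters.
Ratio test on column q — row 1: (15/4)/(1/4) = 15; row 2: (17/2)/(5/2) = 17/5. Minimum is 17/5 at row 2 (s_2 leaves); pivot element 5/2.
Divide row 2 by 5/2; eliminate column q from the other rows.
After both pivots, the entry at constraint row 2, column s_2 is 2/5.

2/5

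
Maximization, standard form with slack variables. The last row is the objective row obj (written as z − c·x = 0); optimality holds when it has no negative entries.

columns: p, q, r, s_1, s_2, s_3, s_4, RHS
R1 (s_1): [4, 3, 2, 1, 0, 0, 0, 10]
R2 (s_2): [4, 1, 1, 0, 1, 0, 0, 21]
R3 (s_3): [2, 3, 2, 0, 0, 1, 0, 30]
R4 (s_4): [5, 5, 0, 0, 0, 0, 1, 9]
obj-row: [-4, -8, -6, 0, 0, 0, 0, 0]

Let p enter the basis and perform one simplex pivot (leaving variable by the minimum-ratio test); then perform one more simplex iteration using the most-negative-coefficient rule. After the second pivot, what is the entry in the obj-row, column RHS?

78/5

Ratio test on column p — row 1: 10/4 = 5/2; row 2: 21/4 = 21/4; row 3: 30/2 = 15; row 4: 9/5 = 9/5. Minimum is 9/5 at row 4 (s_4 leaves); pivot element 5.
Divide row 4 by 5; eliminate column p from the other rows.
Second iteration: most negative obj-row entry is -6 in column r, so r enters.
Ratio test on column r — row 1: (14/5)/2 = 7/5; row 2: (69/5)/1 = 69/5; row 3: (132/5)/2 = 66/5; row 4: entry 0 ≤ 0. Minimum is 7/5 at row 1 (s_1 leaves); pivot element 2.
Divide row 1 by 2; eliminate column r from the other rows.
After both pivots, the entry at the obj-row, column RHS is 78/5.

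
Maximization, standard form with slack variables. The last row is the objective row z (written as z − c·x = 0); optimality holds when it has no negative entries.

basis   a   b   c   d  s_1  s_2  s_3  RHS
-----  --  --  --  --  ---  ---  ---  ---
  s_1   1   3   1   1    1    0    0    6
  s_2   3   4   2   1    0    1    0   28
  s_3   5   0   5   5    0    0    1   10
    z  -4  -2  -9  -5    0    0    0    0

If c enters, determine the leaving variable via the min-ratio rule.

Column c entries and ratios — s_1: 6/1 = 6; s_2: 28/2 = 14; s_3: 10/5 = 2.
Smallest ratio is 2 in the row of s_3, so s_3 leaves.

s_3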